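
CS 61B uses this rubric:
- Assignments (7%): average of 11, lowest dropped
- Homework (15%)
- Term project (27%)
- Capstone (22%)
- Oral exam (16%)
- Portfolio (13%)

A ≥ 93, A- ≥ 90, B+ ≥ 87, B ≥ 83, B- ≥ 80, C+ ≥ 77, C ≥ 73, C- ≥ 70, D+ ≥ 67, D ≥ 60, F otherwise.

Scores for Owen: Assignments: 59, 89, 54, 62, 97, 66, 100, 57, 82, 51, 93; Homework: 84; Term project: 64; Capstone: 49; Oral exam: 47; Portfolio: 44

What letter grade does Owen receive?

Assignments: drop 51 → average of remaining 10 = 759/10 = 75.9
Weighted total:
  Assignments 75.9 × 0.07 = 5.313
  Homework 84 × 0.15 = 12.6
  Term project 64 × 0.27 = 17.28
  Capstone 49 × 0.22 = 10.78
  Oral exam 47 × 0.16 = 7.52
  Portfolio 44 × 0.13 = 5.72
Sum = 59.213
59.213 < 60 → F

F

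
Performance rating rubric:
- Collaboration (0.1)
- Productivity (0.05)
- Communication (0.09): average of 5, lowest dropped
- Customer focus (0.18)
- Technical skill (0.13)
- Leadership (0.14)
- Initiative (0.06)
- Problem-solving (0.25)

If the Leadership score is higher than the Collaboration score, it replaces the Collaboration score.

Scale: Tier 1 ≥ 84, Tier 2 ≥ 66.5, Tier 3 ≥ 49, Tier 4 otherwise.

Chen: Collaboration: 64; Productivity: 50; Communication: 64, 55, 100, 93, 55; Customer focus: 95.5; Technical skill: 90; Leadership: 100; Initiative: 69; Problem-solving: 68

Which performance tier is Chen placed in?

Tier 2

Communication: drop 55 → average of remaining 4 = 312/4 = 78
Leadership (100) > Collaboration (64), so Collaboration counts as 100.
Weighted total:
  Collaboration 100 × 0.1 = 10
  Productivity 50 × 0.05 = 2.5
  Communication 78 × 0.09 = 7.02
  Customer focus 95.5 × 0.18 = 17.19
  Technical skill 90 × 0.13 = 11.7
  Leadership 100 × 0.14 = 14
  Initiative 69 × 0.06 = 4.14
  Problem-solving 68 × 0.25 = 17
Sum = 83.55
83.55 is ≥ 66.5 and < 84 → Tier 2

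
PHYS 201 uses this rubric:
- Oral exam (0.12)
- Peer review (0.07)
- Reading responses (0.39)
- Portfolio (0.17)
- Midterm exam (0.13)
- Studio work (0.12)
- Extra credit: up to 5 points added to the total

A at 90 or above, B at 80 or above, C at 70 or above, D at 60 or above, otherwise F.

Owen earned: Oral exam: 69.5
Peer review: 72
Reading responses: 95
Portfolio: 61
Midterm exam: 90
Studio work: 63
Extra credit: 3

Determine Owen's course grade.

B

Weighted total:
  Oral exam 69.5 × 0.12 = 8.34
  Peer review 72 × 0.07 = 5.04
  Reading responses 95 × 0.39 = 37.05
  Portfolio 61 × 0.17 = 10.37
  Midterm exam 90 × 0.13 = 11.7
  Studio work 63 × 0.12 = 7.56
Sum = 80.06
Extra credit: 80.06 + 3 = 83.06
83.06 is ≥ 80 and < 90 → B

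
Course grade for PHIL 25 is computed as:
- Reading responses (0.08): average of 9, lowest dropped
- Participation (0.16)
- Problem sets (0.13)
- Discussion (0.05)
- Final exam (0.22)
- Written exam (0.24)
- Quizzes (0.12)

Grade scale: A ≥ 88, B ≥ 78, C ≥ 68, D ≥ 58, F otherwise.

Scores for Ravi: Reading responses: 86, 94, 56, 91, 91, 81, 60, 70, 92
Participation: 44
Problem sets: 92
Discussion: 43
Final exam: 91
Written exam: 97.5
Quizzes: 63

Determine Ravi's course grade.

B

Reading responses: drop 56 → average of remaining 8 = 665/8 = 83.125
Weighted total:
  Reading responses 83.125 × 0.08 = 6.65
  Participation 44 × 0.16 = 7.04
  Problem sets 92 × 0.13 = 11.96
  Discussion 43 × 0.05 = 2.15
  Final exam 91 × 0.22 = 20.02
  Written exam 97.5 × 0.24 = 23.4
  Quizzes 63 × 0.12 = 7.56
Sum = 78.78
78.78 is ≥ 78 and < 88 → B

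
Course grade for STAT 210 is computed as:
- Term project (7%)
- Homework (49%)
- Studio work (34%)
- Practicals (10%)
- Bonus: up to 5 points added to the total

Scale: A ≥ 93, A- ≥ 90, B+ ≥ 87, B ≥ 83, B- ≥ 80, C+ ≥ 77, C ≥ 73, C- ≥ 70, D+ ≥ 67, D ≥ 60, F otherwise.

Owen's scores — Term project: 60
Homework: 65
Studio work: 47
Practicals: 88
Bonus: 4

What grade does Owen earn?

Weighted total:
  Term project 60 × 0.07 = 4.2
  Homework 65 × 0.49 = 31.85
  Studio work 47 × 0.34 = 15.98
  Practicals 88 × 0.1 = 8.8
Sum = 60.83
Bonus: 60.83 + 4 = 64.83
64.83 is ≥ 60 and < 67 → D

D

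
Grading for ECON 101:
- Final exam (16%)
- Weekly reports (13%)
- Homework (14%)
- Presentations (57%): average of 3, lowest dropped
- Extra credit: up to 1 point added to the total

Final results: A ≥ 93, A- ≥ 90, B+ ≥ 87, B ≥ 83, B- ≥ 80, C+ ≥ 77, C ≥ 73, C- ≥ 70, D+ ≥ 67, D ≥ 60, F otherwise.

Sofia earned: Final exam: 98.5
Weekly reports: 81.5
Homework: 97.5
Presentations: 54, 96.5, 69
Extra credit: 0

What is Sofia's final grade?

B+

Presentations: drop 54 → average of remaining 2 = 165.5/2 = 82.75
Weighted total:
  Final exam 98.5 × 0.16 = 15.76
  Weekly reports 81.5 × 0.13 = 10.595
  Homework 97.5 × 0.14 = 13.65
  Presentations 82.75 × 0.57 = 47.1675
Sum = 87.1725
Extra credit: 87.1725 + 0 = 87.1725
87.1725 is ≥ 87 and < 90 → B+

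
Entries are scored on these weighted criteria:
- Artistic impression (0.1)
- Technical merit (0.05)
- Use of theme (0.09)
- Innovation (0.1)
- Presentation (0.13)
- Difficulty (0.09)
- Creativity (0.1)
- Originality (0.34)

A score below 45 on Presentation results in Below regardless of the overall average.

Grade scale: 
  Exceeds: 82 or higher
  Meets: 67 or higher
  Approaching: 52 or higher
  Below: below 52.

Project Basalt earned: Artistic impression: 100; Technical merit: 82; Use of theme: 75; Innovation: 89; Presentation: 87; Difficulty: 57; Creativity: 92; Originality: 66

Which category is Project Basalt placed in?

Presentation score 87 ≥ 45: minimum met.
Weighted total:
  Artistic impression 100 × 0.1 = 10
  Technical merit 82 × 0.05 = 4.1
  Use of theme 75 × 0.09 = 6.75
  Innovation 89 × 0.1 = 8.9
  Presentation 87 × 0.13 = 11.31
  Difficulty 57 × 0.09 = 5.13
  Creativity 92 × 0.1 = 9.2
  Originality 66 × 0.34 = 22.44
Sum = 77.83
77.83 is ≥ 67 and < 82 → Meets

Meets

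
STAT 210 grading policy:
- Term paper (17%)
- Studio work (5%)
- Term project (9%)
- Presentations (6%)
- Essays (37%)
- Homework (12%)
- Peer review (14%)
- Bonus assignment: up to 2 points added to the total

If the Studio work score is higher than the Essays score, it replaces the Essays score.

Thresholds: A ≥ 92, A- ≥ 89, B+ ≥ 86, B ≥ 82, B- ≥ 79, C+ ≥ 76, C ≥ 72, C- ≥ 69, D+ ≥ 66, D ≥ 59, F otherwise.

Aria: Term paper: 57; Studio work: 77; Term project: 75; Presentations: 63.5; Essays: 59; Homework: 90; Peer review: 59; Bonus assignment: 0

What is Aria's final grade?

Studio work (77) > Essays (59), so Essays counts as 77.
Weighted total:
  Term paper 57 × 0.17 = 9.69
  Studio work 77 × 0.05 = 3.85
  Term project 75 × 0.09 = 6.75
  Presentations 63.5 × 0.06 = 3.81
  Essays 77 × 0.37 = 28.49
  Homework 90 × 0.12 = 10.8
  Peer review 59 × 0.14 = 8.26
Sum = 71.65
Bonus assignment: 71.65 + 0 = 71.65
71.65 is ≥ 69 and < 72 → C-

C-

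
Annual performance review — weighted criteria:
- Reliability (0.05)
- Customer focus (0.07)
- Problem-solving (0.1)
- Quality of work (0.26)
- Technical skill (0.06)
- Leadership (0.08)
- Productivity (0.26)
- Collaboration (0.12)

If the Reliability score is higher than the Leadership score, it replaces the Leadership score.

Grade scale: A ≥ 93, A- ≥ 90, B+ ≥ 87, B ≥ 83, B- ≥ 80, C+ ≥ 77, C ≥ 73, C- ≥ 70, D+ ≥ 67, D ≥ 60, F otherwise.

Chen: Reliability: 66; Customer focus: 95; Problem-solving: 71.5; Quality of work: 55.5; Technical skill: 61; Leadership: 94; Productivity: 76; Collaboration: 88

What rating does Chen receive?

Reliability (66) ≤ Leadership (94), so Leadership stays at 94.
Weighted total:
  Reliability 66 × 0.05 = 3.3
  Customer focus 95 × 0.07 = 6.65
  Problem-solving 71.5 × 0.1 = 7.15
  Quality of work 55.5 × 0.26 = 14.43
  Technical skill 61 × 0.06 = 3.66
  Leadership 94 × 0.08 = 7.52
  Productivity 76 × 0.26 = 19.76
  Collaboration 88 × 0.12 = 10.56
Sum = 73.03
73.03 is ≥ 73 and < 77 → C

C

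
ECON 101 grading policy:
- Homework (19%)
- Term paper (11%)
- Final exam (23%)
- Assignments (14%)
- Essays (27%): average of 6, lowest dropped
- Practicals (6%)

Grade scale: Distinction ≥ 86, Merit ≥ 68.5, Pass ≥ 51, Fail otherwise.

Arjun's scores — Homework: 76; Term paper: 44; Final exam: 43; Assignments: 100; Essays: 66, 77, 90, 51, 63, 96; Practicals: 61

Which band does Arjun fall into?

Pass

Essays: drop 51 → average of remaining 5 = 392/5 = 78.4
Weighted total:
  Homework 76 × 0.19 = 14.44
  Term paper 44 × 0.11 = 4.84
  Final exam 43 × 0.23 = 9.89
  Assignments 100 × 0.14 = 14
  Essays 78.4 × 0.27 = 21.168
  Practicals 61 × 0.06 = 3.66
Sum = 67.998
67.998 is ≥ 51 and < 68.5 → Pass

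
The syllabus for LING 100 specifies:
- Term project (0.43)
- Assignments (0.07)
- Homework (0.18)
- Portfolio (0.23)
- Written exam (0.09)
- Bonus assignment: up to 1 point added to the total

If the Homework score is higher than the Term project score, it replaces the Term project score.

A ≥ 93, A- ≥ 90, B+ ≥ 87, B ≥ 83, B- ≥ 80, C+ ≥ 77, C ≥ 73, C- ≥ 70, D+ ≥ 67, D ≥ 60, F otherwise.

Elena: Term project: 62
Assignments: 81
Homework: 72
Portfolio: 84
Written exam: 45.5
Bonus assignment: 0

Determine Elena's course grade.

C

Homework (72) > Term project (62), so Term project counts as 72.
Weighted total:
  Term project 72 × 0.43 = 30.96
  Assignments 81 × 0.07 = 5.67
  Homework 72 × 0.18 = 12.96
  Portfolio 84 × 0.23 = 19.32
  Written exam 45.5 × 0.09 = 4.095
Sum = 73.005
Bonus assignment: 73.005 + 0 = 73.005
73.005 is ≥ 73 and < 77 → C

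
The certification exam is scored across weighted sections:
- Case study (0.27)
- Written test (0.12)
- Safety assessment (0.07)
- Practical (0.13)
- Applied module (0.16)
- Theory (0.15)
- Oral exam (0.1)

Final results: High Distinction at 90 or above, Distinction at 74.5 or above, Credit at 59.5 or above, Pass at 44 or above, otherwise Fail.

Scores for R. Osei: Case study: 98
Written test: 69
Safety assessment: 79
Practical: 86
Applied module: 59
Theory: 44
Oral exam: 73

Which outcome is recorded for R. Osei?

Weighted total:
  Case study 98 × 0.27 = 26.46
  Written test 69 × 0.12 = 8.28
  Safety assessment 79 × 0.07 = 5.53
  Practical 86 × 0.13 = 11.18
  Applied module 59 × 0.16 = 9.44
  Theory 44 × 0.15 = 6.6
  Oral exam 73 × 0.1 = 7.3
Sum = 74.79
74.79 is ≥ 74.5 and < 90 → Distinction

Distinction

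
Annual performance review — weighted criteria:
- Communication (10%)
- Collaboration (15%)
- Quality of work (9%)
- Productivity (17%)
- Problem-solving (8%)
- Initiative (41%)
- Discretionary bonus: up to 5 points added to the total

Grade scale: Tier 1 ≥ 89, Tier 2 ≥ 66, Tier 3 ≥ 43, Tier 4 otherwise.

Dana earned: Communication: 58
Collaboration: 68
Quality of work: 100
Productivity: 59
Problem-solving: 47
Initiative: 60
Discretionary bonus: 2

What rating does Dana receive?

Weighted total:
  Communication 58 × 0.1 = 5.8
  Collaboration 68 × 0.15 = 10.2
  Quality of work 100 × 0.09 = 9
  Productivity 59 × 0.17 = 10.03
  Problem-solving 47 × 0.08 = 3.76
  Initiative 60 × 0.41 = 24.6
Sum = 63.39
Discretionary bonus: 63.39 + 2 = 65.39
65.39 is ≥ 43 and < 66 → Tier 3

Tier 3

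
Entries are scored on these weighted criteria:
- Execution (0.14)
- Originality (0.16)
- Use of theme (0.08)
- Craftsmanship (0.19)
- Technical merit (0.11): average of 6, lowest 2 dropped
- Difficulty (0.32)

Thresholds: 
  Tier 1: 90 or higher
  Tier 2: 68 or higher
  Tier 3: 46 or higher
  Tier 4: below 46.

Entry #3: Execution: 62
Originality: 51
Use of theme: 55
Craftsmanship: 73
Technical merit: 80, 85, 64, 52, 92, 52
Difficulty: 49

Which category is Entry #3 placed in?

Technical merit: drop 52, 52 → average of remaining 4 = 321/4 = 80.25
Weighted total:
  Execution 62 × 0.14 = 8.68
  Originality 51 × 0.16 = 8.16
  Use of theme 55 × 0.08 = 4.4
  Craftsmanship 73 × 0.19 = 13.87
  Technical merit 80.25 × 0.11 = 8.8275
  Difficulty 49 × 0.32 = 15.68
Sum = 59.6175
59.6175 is ≥ 46 and < 68 → Tier 3

Tier 3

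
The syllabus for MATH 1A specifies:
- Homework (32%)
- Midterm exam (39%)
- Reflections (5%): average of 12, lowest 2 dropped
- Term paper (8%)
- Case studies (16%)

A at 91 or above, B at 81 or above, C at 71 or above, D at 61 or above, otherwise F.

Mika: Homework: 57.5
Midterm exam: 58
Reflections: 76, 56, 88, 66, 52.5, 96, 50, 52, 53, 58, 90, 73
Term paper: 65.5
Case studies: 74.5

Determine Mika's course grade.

D

Reflections: drop 50, 52 → average of remaining 10 = 708.5/10 = 70.85
Weighted total:
  Homework 57.5 × 0.32 = 18.4
  Midterm exam 58 × 0.39 = 22.62
  Reflections 70.85 × 0.05 = 3.5425
  Term paper 65.5 × 0.08 = 5.24
  Case studies 74.5 × 0.16 = 11.92
Sum = 61.7225
61.7225 is ≥ 61 and < 71 → D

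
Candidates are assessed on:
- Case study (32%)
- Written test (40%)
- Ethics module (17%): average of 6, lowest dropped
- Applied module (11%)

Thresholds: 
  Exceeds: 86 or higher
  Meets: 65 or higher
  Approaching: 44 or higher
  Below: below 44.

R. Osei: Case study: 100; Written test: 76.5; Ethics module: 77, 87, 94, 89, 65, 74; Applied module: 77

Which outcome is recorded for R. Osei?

Meets

Ethics module: drop 65 → average of remaining 5 = 421/5 = 84.2
Weighted total:
  Case study 100 × 0.32 = 32
  Written test 76.5 × 0.4 = 30.6
  Ethics module 84.2 × 0.17 = 14.314
  Applied module 77 × 0.11 = 8.47
Sum = 85.384
85.384 is ≥ 65 and < 86 → Meets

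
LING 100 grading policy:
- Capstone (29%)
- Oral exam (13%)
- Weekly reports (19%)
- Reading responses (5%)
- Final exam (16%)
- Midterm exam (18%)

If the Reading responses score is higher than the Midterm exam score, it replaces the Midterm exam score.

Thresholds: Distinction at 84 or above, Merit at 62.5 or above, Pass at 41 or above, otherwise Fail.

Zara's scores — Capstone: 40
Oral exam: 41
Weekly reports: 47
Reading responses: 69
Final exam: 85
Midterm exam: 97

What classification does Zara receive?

Reading responses (69) ≤ Midterm exam (97), so Midterm exam stays at 97.
Weighted total:
  Capstone 40 × 0.29 = 11.6
  Oral exam 41 × 0.13 = 5.33
  Weekly reports 47 × 0.19 = 8.93
  Reading responses 69 × 0.05 = 3.45
  Final exam 85 × 0.16 = 13.6
  Midterm exam 97 × 0.18 = 17.46
Sum = 60.37
60.37 is ≥ 41 and < 62.5 → Pass

Pass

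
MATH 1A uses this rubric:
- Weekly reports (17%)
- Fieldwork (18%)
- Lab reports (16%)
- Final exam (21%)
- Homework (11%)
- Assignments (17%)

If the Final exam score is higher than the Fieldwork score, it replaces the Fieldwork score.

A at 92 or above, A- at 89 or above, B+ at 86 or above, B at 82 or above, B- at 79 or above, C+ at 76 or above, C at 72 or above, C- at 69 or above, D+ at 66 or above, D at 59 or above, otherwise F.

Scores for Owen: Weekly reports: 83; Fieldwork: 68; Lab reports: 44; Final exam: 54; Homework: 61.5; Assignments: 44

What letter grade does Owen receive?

F

Final exam (54) ≤ Fieldwork (68), so Fieldwork stays at 68.
Weighted total:
  Weekly reports 83 × 0.17 = 14.11
  Fieldwork 68 × 0.18 = 12.24
  Lab reports 44 × 0.16 = 7.04
  Final exam 54 × 0.21 = 11.34
  Homework 61.5 × 0.11 = 6.765
  Assignments 44 × 0.17 = 7.48
Sum = 58.975
58.975 < 59 → F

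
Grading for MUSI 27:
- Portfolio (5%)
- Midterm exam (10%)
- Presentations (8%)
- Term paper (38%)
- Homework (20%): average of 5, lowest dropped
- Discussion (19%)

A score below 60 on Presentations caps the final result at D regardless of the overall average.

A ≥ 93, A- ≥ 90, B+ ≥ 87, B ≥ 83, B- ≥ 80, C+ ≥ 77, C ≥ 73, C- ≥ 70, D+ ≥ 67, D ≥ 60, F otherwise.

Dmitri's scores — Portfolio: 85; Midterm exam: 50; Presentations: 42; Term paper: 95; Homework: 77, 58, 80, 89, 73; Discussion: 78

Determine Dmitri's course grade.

Homework: drop 58 → average of remaining 4 = 319/4 = 79.75
Presentations score 42 < 60: minimum not met.
Weighted total:
  Portfolio 85 × 0.05 = 4.25
  Midterm exam 50 × 0.1 = 5
  Presentations 42 × 0.08 = 3.36
  Term paper 95 × 0.38 = 36.1
  Homework 79.75 × 0.2 = 15.95
  Discussion 78 × 0.19 = 14.82
Sum = 79.48
79.48 would be C+; cap at D applies → D.

D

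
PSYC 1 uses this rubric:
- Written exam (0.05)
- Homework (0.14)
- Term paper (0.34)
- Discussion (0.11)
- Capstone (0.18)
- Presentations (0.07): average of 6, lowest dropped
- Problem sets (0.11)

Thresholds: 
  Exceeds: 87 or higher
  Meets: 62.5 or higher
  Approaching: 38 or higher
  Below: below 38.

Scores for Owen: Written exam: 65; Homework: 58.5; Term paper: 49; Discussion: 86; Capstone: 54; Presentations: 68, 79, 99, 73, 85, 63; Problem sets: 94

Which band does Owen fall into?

Presentations: drop 63 → average of remaining 5 = 404/5 = 80.8
Weighted total:
  Written exam 65 × 0.05 = 3.25
  Homework 58.5 × 0.14 = 8.19
  Term paper 49 × 0.34 = 16.66
  Discussion 86 × 0.11 = 9.46
  Capstone 54 × 0.18 = 9.72
  Presentations 80.8 × 0.07 = 5.656
  Problem sets 94 × 0.11 = 10.34
Sum = 63.276
63.276 is ≥ 62.5 and < 87 → Meets

Meets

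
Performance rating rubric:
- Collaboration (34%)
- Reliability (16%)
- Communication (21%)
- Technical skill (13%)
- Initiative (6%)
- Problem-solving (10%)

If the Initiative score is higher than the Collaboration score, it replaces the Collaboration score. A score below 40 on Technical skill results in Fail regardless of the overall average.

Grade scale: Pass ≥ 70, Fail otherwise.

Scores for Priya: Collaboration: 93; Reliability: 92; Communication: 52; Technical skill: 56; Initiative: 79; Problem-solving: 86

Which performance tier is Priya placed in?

Pass

Initiative (79) ≤ Collaboration (93), so Collaboration stays at 93.
Technical skill score 56 ≥ 40: minimum met.
Weighted total:
  Collaboration 93 × 0.34 = 31.62
  Reliability 92 × 0.16 = 14.72
  Communication 52 × 0.21 = 10.92
  Technical skill 56 × 0.13 = 7.28
  Initiative 79 × 0.06 = 4.74
  Problem-solving 86 × 0.1 = 8.6
Sum = 77.88
77.88 ≥ 70 → Pass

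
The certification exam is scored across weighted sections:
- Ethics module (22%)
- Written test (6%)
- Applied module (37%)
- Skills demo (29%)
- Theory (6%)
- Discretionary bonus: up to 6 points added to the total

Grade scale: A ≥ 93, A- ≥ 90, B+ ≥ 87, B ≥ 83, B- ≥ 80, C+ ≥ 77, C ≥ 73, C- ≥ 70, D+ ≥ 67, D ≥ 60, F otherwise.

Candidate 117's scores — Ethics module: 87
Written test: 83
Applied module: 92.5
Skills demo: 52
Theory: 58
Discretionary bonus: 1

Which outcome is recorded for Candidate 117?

Weighted total:
  Ethics module 87 × 0.22 = 19.14
  Written test 83 × 0.06 = 4.98
  Applied module 92.5 × 0.37 = 34.225
  Skills demo 52 × 0.29 = 15.08
  Theory 58 × 0.06 = 3.48
Sum = 76.905
Discretionary bonus: 76.905 + 1 = 77.905
77.905 is ≥ 77 and < 80 → C+

C+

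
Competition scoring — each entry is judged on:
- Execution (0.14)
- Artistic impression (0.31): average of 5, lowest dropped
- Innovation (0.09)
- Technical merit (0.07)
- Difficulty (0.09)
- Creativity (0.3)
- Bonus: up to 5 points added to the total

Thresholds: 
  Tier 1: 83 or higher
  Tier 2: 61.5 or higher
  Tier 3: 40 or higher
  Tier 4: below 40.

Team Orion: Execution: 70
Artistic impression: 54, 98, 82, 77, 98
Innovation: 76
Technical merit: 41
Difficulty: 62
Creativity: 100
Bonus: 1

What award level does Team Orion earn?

Artistic impression: drop 54 → average of remaining 4 = 355/4 = 88.75
Weighted total:
  Execution 70 × 0.14 = 9.8
  Artistic impression 88.75 × 0.31 = 27.5125
  Innovation 76 × 0.09 = 6.84
  Technical merit 41 × 0.07 = 2.87
  Difficulty 62 × 0.09 = 5.58
  Creativity 100 × 0.3 = 30
Sum = 82.6025
Bonus: 82.6025 + 1 = 83.6025
83.6025 ≥ 83 → Tier 1

Tier 1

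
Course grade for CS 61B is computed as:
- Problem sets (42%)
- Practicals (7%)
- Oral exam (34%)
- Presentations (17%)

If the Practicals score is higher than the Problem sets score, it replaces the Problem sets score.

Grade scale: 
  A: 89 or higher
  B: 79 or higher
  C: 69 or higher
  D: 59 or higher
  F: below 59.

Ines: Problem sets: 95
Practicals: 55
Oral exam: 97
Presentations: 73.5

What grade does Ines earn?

Practicals (55) ≤ Problem sets (95), so Problem sets stays at 95.
Weighted total:
  Problem sets 95 × 0.42 = 39.9
  Practicals 55 × 0.07 = 3.85
  Oral exam 97 × 0.34 = 32.98
  Presentations 73.5 × 0.17 = 12.495
Sum = 89.225
89.225 ≥ 89 → A

A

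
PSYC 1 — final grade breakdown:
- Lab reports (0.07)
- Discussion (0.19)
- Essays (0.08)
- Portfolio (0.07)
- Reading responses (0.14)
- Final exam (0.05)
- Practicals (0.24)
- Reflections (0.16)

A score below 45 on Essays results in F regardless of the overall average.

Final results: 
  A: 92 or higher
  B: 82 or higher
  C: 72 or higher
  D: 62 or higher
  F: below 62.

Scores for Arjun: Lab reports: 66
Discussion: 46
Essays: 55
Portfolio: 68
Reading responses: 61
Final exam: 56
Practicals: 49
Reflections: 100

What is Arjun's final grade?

F

Essays score 55 ≥ 45: minimum met.
Weighted total:
  Lab reports 66 × 0.07 = 4.62
  Discussion 46 × 0.19 = 8.74
  Essays 55 × 0.08 = 4.4
  Portfolio 68 × 0.07 = 4.76
  Reading responses 61 × 0.14 = 8.54
  Final exam 56 × 0.05 = 2.8
  Practicals 49 × 0.24 = 11.76
  Reflections 100 × 0.16 = 16
Sum = 61.62
61.62 < 62 → F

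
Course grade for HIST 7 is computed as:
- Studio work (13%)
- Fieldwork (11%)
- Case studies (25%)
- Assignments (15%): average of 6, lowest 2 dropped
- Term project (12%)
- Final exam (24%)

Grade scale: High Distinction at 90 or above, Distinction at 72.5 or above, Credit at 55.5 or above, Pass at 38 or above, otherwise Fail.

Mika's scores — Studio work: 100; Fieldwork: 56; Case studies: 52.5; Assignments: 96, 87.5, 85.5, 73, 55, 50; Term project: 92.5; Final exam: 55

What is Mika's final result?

Assignments: drop 50, 55 → average of remaining 4 = 342/4 = 85.5
Weighted total:
  Studio work 100 × 0.13 = 13
  Fieldwork 56 × 0.11 = 6.16
  Case studies 52.5 × 0.25 = 13.125
  Assignments 85.5 × 0.15 = 12.825
  Term project 92.5 × 0.12 = 11.1
  Final exam 55 × 0.24 = 13.2
Sum = 69.41
69.41 is ≥ 55.5 and < 72.5 → Credit

Credit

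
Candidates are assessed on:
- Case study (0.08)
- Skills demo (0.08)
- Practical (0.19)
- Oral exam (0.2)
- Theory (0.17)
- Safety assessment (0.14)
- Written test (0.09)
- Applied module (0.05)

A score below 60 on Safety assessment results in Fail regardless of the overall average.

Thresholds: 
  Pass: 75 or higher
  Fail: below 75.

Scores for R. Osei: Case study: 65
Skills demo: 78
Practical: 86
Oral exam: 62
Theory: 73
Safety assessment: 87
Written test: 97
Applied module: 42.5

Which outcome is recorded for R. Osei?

Pass

Safety assessment score 87 ≥ 60: minimum met.
Weighted total:
  Case study 65 × 0.08 = 5.2
  Skills demo 78 × 0.08 = 6.24
  Practical 86 × 0.19 = 16.34
  Oral exam 62 × 0.2 = 12.4
  Theory 73 × 0.17 = 12.41
  Safety assessment 87 × 0.14 = 12.18
  Written test 97 × 0.09 = 8.73
  Applied module 42.5 × 0.05 = 2.125
Sum = 75.625
75.625 ≥ 75 → Pass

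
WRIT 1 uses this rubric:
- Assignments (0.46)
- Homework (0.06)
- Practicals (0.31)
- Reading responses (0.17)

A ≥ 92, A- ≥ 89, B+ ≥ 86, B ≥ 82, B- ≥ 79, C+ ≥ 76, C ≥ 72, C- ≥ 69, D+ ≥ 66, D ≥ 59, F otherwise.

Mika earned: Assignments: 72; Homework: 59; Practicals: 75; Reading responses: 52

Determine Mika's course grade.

Weighted total:
  Assignments 72 × 0.46 = 33.12
  Homework 59 × 0.06 = 3.54
  Practicals 75 × 0.31 = 23.25
  Reading responses 52 × 0.17 = 8.84
Sum = 68.75
68.75 is ≥ 66 and < 69 → D+

D+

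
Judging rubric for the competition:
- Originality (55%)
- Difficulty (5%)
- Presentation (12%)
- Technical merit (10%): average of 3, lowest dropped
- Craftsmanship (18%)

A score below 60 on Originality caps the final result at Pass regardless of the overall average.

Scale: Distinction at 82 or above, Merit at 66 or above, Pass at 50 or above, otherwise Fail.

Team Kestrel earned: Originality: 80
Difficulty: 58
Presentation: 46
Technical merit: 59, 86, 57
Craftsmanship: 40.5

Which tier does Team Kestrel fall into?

Merit

Technical merit: drop 57 → average of remaining 2 = 145/2 = 72.5
Originality score 80 ≥ 60: minimum met.
Weighted total:
  Originality 80 × 0.55 = 44
  Difficulty 58 × 0.05 = 2.9
  Presentation 46 × 0.12 = 5.52
  Technical merit 72.5 × 0.1 = 7.25
  Craftsmanship 40.5 × 0.18 = 7.29
Sum = 66.96
66.96 is ≥ 66 and < 82 → Merit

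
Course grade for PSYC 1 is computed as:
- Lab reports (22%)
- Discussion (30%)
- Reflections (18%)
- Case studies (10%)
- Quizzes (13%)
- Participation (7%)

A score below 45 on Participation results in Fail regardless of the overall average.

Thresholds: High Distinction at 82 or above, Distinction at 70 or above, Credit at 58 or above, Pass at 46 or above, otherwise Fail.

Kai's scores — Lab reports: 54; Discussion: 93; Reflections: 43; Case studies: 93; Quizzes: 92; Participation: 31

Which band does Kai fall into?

Fail

Participation score 31 < 45: minimum not met.
Weighted total:
  Lab reports 54 × 0.22 = 11.88
  Discussion 93 × 0.3 = 27.9
  Reflections 43 × 0.18 = 7.74
  Case studies 93 × 0.1 = 9.3
  Quizzes 92 × 0.13 = 11.96
  Participation 31 × 0.07 = 2.17
Sum = 70.95
Because the Participation minimum was not met, the result is Fail.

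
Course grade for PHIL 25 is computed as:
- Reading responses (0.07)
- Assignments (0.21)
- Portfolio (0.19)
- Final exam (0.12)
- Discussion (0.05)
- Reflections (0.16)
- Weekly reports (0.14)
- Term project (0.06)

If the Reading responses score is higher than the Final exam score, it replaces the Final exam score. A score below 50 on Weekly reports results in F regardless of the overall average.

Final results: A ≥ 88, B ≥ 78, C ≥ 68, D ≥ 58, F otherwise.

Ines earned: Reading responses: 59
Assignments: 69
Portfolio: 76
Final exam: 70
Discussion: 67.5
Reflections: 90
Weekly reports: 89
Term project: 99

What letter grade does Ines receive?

Reading responses (59) ≤ Final exam (70), so Final exam stays at 70.
Weekly reports score 89 ≥ 50: minimum met.
Weighted total:
  Reading responses 59 × 0.07 = 4.13
  Assignments 69 × 0.21 = 14.49
  Portfolio 76 × 0.19 = 14.44
  Final exam 70 × 0.12 = 8.4
  Discussion 67.5 × 0.05 = 3.375
  Reflections 90 × 0.16 = 14.4
  Weekly reports 89 × 0.14 = 12.46
  Term project 99 × 0.06 = 5.94
Sum = 77.635
77.635 is ≥ 68 and < 78 → C

C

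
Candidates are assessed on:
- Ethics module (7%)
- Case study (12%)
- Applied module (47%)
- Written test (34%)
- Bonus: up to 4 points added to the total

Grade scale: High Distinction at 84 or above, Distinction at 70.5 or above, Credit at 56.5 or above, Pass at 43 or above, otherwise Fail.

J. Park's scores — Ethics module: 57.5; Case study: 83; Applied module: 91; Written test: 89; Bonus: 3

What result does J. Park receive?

Weighted total:
  Ethics module 57.5 × 0.07 = 4.025
  Case study 83 × 0.12 = 9.96
  Applied module 91 × 0.47 = 42.77
  Written test 89 × 0.34 = 30.26
Sum = 87.015
Bonus: 87.015 + 3 = 90.015
90.015 ≥ 84 → High Distinction

High Distinction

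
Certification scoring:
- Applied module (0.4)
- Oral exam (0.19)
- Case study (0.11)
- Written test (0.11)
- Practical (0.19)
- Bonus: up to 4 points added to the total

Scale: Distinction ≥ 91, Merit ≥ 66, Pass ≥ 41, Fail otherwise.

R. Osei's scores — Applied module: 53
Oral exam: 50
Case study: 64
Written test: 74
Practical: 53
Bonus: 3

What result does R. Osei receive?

Pass

Weighted total:
  Applied module 53 × 0.4 = 21.2
  Oral exam 50 × 0.19 = 9.5
  Case study 64 × 0.11 = 7.04
  Written test 74 × 0.11 = 8.14
  Practical 53 × 0.19 = 10.07
Sum = 55.95
Bonus: 55.95 + 3 = 58.95
58.95 is ≥ 41 and < 66 → Pass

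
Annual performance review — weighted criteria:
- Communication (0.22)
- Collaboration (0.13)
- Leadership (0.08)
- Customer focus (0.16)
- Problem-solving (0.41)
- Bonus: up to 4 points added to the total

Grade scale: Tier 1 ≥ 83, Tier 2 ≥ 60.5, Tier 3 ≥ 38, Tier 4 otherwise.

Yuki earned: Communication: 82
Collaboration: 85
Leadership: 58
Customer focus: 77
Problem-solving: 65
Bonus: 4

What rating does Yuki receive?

Tier 2

Weighted total:
  Communication 82 × 0.22 = 18.04
  Collaboration 85 × 0.13 = 11.05
  Leadership 58 × 0.08 = 4.64
  Customer focus 77 × 0.16 = 12.32
  Problem-solving 65 × 0.41 = 26.65
Sum = 72.7
Bonus: 72.7 + 4 = 76.7
76.7 is ≥ 60.5 and < 83 → Tier 2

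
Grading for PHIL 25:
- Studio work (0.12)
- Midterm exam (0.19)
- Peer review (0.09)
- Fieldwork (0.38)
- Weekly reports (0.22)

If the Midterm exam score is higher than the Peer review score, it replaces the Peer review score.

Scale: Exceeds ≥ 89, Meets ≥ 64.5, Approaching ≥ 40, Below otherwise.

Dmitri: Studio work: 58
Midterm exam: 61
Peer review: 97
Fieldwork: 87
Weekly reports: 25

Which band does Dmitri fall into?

Midterm exam (61) ≤ Peer review (97), so Peer review stays at 97.
Weighted total:
  Studio work 58 × 0.12 = 6.96
  Midterm exam 61 × 0.19 = 11.59
  Peer review 97 × 0.09 = 8.73
  Fieldwork 87 × 0.38 = 33.06
  Weekly reports 25 × 0.22 = 5.5
Sum = 65.84
65.84 is ≥ 64.5 and < 89 → Meets

Meets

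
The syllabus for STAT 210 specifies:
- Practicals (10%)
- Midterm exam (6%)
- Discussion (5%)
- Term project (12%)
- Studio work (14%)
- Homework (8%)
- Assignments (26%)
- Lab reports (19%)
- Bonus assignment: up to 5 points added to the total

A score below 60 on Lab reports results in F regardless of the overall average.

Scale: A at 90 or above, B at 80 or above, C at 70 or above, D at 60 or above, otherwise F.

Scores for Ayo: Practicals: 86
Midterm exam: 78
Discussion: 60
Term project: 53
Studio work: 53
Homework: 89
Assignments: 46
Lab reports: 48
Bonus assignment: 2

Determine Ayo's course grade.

Lab reports score 48 < 60: minimum not met.
Weighted total:
  Practicals 86 × 0.1 = 8.6
  Midterm exam 78 × 0.06 = 4.68
  Discussion 60 × 0.05 = 3
  Term project 53 × 0.12 = 6.36
  Studio work 53 × 0.14 = 7.42
  Homework 89 × 0.08 = 7.12
  Assignments 46 × 0.26 = 11.96
  Lab reports 48 × 0.19 = 9.12
Sum = 58.26
Bonus assignment: 58.26 + 2 = 60.26
Because the Lab reports minimum was not met, the result is F.

F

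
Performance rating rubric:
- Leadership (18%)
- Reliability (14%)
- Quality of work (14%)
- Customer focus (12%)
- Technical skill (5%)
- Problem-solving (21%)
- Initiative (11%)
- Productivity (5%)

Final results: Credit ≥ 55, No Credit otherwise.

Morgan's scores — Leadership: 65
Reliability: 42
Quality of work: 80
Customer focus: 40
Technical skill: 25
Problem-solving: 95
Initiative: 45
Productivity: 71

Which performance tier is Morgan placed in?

Credit

Weighted total:
  Leadership 65 × 0.18 = 11.7
  Reliability 42 × 0.14 = 5.88
  Quality of work 80 × 0.14 = 11.2
  Customer focus 40 × 0.12 = 4.8
  Technical skill 25 × 0.05 = 1.25
  Problem-solving 95 × 0.21 = 19.95
  Initiative 45 × 0.11 = 4.95
  Productivity 71 × 0.05 = 3.55
Sum = 63.28
63.28 ≥ 55 → Credit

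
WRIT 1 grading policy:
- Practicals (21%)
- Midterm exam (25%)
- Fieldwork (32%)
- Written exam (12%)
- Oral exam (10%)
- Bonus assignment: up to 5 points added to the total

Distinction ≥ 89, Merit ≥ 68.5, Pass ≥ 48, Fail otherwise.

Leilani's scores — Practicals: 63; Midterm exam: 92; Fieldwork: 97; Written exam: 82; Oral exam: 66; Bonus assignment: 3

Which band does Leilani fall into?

Merit

Weighted total:
  Practicals 63 × 0.21 = 13.23
  Midterm exam 92 × 0.25 = 23
  Fieldwork 97 × 0.32 = 31.04
  Written exam 82 × 0.12 = 9.84
  Oral exam 66 × 0.1 = 6.6
Sum = 83.71
Bonus assignment: 83.71 + 3 = 86.71
86.71 is ≥ 68.5 and < 89 → Merit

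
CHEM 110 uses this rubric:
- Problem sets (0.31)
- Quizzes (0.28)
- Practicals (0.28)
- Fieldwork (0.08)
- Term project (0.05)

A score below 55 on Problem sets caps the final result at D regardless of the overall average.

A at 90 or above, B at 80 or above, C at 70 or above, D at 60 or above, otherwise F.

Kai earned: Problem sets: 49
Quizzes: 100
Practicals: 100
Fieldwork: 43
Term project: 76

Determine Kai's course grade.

D

Problem sets score 49 < 55: minimum not met.
Weighted total:
  Problem sets 49 × 0.31 = 15.19
  Quizzes 100 × 0.28 = 28
  Practicals 100 × 0.28 = 28
  Fieldwork 43 × 0.08 = 3.44
  Term project 76 × 0.05 = 3.8
Sum = 78.43
78.43 would be C; cap at D applies → D.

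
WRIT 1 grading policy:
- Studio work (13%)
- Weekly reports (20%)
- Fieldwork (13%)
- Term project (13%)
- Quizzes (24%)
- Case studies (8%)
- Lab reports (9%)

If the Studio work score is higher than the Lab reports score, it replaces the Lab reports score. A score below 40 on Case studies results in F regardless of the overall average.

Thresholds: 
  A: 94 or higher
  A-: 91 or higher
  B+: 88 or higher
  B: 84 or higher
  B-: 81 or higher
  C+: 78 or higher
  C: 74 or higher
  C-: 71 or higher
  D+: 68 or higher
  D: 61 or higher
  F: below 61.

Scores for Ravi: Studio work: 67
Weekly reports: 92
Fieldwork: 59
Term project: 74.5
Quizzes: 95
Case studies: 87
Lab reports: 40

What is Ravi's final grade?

C+

Studio work (67) > Lab reports (40), so Lab reports counts as 67.
Case studies score 87 ≥ 40: minimum met.
Weighted total:
  Studio work 67 × 0.13 = 8.71
  Weekly reports 92 × 0.2 = 18.4
  Fieldwork 59 × 0.13 = 7.67
  Term project 74.5 × 0.13 = 9.685
  Quizzes 95 × 0.24 = 22.8
  Case studies 87 × 0.08 = 6.96
  Lab reports 67 × 0.09 = 6.03
Sum = 80.255
80.255 is ≥ 78 and < 81 → C+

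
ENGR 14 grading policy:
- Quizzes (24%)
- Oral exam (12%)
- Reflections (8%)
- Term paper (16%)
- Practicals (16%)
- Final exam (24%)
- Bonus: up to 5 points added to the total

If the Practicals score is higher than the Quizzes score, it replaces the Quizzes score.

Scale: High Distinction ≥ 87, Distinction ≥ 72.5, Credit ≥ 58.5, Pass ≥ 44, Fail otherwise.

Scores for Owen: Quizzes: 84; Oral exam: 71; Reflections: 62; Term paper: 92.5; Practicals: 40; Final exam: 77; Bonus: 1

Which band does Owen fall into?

Practicals (40) ≤ Quizzes (84), so Quizzes stays at 84.
Weighted total:
  Quizzes 84 × 0.24 = 20.16
  Oral exam 71 × 0.12 = 8.52
  Reflections 62 × 0.08 = 4.96
  Term paper 92.5 × 0.16 = 14.8
  Practicals 40 × 0.16 = 6.4
  Final exam 77 × 0.24 = 18.48
Sum = 73.32
Bonus: 73.32 + 1 = 74.32
74.32 is ≥ 72.5 and < 87 → Distinction

Distinction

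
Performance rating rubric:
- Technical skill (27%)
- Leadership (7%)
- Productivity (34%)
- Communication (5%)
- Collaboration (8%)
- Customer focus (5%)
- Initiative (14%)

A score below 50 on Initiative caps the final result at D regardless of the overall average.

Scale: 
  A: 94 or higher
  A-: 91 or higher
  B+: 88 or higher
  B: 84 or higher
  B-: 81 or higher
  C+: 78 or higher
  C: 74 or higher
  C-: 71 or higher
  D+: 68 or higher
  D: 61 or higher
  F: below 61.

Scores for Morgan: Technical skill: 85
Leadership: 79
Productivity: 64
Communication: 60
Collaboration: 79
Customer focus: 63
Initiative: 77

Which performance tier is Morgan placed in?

C-

Initiative score 77 ≥ 50: minimum met.
Weighted total:
  Technical skill 85 × 0.27 = 22.95
  Leadership 79 × 0.07 = 5.53
  Productivity 64 × 0.34 = 21.76
  Communication 60 × 0.05 = 3
  Collaboration 79 × 0.08 = 6.32
  Customer focus 63 × 0.05 = 3.15
  Initiative 77 × 0.14 = 10.78
Sum = 73.49
73.49 is ≥ 71 and < 74 → C-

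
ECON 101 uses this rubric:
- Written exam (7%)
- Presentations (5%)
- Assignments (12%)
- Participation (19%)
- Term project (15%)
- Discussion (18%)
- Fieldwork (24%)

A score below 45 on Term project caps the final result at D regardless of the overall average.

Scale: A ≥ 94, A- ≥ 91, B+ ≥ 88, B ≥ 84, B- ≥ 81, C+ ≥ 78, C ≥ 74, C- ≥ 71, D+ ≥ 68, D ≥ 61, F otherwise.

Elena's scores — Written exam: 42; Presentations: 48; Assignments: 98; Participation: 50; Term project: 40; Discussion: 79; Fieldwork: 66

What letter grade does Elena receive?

D

Term project score 40 < 45: minimum not met.
Weighted total:
  Written exam 42 × 0.07 = 2.94
  Presentations 48 × 0.05 = 2.4
  Assignments 98 × 0.12 = 11.76
  Participation 50 × 0.19 = 9.5
  Term project 40 × 0.15 = 6
  Discussion 79 × 0.18 = 14.22
  Fieldwork 66 × 0.24 = 15.84
Sum = 62.66
62.66 would be D; cap at D applies → D.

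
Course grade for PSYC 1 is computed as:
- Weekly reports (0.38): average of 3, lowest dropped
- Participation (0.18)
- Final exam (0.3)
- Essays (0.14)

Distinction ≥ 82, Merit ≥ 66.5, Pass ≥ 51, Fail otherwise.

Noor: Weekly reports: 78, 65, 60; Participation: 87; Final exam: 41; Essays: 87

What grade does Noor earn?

Weekly reports: drop 60 → average of remaining 2 = 143/2 = 71.5
Weighted total:
  Weekly reports 71.5 × 0.38 = 27.17
  Participation 87 × 0.18 = 15.66
  Final exam 41 × 0.3 = 12.3
  Essays 87 × 0.14 = 12.18
Sum = 67.31
67.31 is ≥ 66.5 and < 82 → Merit

Merit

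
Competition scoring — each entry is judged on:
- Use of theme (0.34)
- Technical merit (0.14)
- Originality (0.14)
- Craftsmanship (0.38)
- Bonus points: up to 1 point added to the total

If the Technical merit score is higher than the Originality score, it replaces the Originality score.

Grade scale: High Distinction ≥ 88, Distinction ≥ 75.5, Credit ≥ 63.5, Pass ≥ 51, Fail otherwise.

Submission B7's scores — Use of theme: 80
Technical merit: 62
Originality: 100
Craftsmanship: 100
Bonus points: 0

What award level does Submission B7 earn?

Technical merit (62) ≤ Originality (100), so Originality stays at 100.
Weighted total:
  Use of theme 80 × 0.34 = 27.2
  Technical merit 62 × 0.14 = 8.68
  Originality 100 × 0.14 = 14
  Craftsmanship 100 × 0.38 = 38
Sum = 87.88
Bonus points: 87.88 + 0 = 87.88
87.88 is ≥ 75.5 and < 88 → Distinction

Distinction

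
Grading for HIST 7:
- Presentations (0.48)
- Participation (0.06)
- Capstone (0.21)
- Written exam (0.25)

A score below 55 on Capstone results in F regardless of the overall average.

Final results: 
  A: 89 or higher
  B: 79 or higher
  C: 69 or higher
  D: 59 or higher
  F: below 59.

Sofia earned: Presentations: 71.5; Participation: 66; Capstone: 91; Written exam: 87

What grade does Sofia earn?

B

Capstone score 91 ≥ 55: minimum met.
Weighted total:
  Presentations 71.5 × 0.48 = 34.32
  Participation 66 × 0.06 = 3.96
  Capstone 91 × 0.21 = 19.11
  Written exam 87 × 0.25 = 21.75
Sum = 79.14
79.14 is ≥ 79 and < 89 → B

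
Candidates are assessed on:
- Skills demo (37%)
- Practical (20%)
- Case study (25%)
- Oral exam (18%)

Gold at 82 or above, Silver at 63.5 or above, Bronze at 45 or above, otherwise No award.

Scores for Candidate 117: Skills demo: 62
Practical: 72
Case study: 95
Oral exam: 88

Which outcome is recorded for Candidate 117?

Silver

Weighted total:
  Skills demo 62 × 0.37 = 22.94
  Practical 72 × 0.2 = 14.4
  Case study 95 × 0.25 = 23.75
  Oral exam 88 × 0.18 = 15.84
Sum = 76.93
76.93 is ≥ 63.5 and < 82 → Silver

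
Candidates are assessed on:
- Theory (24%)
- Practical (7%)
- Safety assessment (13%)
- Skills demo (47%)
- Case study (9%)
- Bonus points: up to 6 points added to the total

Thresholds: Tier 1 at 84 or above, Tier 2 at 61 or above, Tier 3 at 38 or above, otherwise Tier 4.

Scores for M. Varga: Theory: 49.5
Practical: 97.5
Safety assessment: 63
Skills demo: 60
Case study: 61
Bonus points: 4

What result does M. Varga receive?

Weighted total:
  Theory 49.5 × 0.24 = 11.88
  Practical 97.5 × 0.07 = 6.825
  Safety assessment 63 × 0.13 = 8.19
  Skills demo 60 × 0.47 = 28.2
  Case study 61 × 0.09 = 5.49
Sum = 60.585
Bonus points: 60.585 + 4 = 64.585
64.585 is ≥ 61 and < 84 → Tier 2

Tier 2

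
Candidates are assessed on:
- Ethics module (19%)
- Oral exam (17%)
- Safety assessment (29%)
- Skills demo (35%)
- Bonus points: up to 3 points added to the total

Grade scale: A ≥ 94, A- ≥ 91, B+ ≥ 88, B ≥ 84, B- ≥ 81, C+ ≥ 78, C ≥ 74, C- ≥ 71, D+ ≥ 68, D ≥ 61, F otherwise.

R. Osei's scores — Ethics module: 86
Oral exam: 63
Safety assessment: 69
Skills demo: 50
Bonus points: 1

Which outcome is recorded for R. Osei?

D

Weighted total:
  Ethics module 86 × 0.19 = 16.34
  Oral exam 63 × 0.17 = 10.71
  Safety assessment 69 × 0.29 = 20.01
  Skills demo 50 × 0.35 = 17.5
Sum = 64.56
Bonus points: 64.56 + 1 = 65.56
65.56 is ≥ 61 and < 68 → D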